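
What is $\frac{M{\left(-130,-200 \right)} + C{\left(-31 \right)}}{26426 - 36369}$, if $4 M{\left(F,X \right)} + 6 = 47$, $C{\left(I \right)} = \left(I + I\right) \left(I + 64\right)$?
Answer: $\frac{8143}{39772} \approx 0.20474$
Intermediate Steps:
$C{\left(I \right)} = 2 I \left(64 + I\right)$
$M{\left(F,X \right)} = \frac{41}{4}$ ($M{\left(F,X \right)} = - \frac{3}{2} + \frac{1}{4} \cdot 47 = - \frac{3}{2} + \frac{47}{4} = \frac{41}{4}$)
$\frac{M{\left(-130,-200 \right)} + C{\left(-31 \right)}}{26426 - 36369} = \frac{\frac{41}{4} + 2 \left(-31\right) \left(64 - 31\right)}{26426 - 36369} = \frac{\frac{41}{4} + 2 \left(-31\right) 33}{-9943} = \left(\frac{41}{4} - 2046\right) \left(- \frac{1}{9943}\right) = \left(- \frac{8143}{4}\right) \left(- \frac{1}{9943}\right) = \frac{8143}{39772}$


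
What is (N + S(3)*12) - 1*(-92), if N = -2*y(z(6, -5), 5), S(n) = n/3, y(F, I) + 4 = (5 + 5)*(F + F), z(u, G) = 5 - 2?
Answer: -8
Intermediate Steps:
z(u, G) = 3
y(F, I) = -4 + 20*F (y(F, I) = -4 + (5 + 5)*(F + F) = -4 + 10*(2*F) = -4 + 20*F)
S(n) = n/3 (S(n) = n*(⅓) = n/3)
N = -112 (N = -2*(-4 + 20*3) = -2*(-4 + 60) = -2*56 = -112)
(N + S(3)*12) - 1*(-92) = (-112 + ((⅓)*3)*12) - 1*(-92) = (-112 + 1*12) + 92 = (-112 + 12) + 92 = -100 + 92 = -8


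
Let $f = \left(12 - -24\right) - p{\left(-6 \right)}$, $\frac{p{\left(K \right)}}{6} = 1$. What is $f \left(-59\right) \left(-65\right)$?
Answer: $115050$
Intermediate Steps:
$p{\left(K \right)} = 6$ ($p{\left(K \right)} = 6 \cdot 1 = 6$)
$f = 30$ ($f = \left(12 - -24\right) - 6 = \left(12 + 24\right) - 6 = 36 - 6 = 30$)
$f \left(-59\right) \left(-65\right) = 30 \left(-59\right) \left(-65\right) = \left(-1770\right) \left(-65\right) = 115050$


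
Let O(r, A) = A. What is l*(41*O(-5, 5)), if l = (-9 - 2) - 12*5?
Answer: -14555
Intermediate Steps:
l = -71 (l = -11 - 60 = -71)
l*(41*O(-5, 5)) = -2911*5 = -71*205 = -14555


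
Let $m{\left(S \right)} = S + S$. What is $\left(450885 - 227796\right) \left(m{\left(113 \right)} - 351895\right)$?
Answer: $-78453485541$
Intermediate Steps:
$m{\left(S \right)} = 2 S$
$\left(450885 - 227796\right) \left(m{\left(113 \right)} - 351895\right) = \left(450885 - 227796\right) \left(2 \cdot 113 - 351895\right) = 223089 \left(226 - 351895\right) = 223089 \left(-351669\right) = -78453485541$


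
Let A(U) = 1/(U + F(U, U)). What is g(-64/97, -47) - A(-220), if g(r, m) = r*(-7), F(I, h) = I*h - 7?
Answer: 21581407/4672781 ≈ 4.6185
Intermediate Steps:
F(I, h) = -7 + I*h
A(U) = 1/(-7 + U + U²) (A(U) = 1/(U + (-7 + U*U)) = 1/(U + (-7 + U²)) = 1/(-7 + U + U²))
g(r, m) = -7*r
g(-64/97, -47) - A(-220) = -(-448)/97 - 1/(-7 - 220 + (-220)²) = -(-448)/97 - 1/(-7 - 220 + 48400) = -7*(-64/97) - 1/48173 = 448/97 - 1*1/48173 = 448/97 - 1/48173 = 21581407/4672781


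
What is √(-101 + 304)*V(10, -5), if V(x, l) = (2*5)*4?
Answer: 40*√203 ≈ 569.91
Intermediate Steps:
V(x, l) = 40 (V(x, l) = 10*4 = 40)
√(-101 + 304)*V(10, -5) = √(-101 + 304)*40 = √203*40 = 40*√203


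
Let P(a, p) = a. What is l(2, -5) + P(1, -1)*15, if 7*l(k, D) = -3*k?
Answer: 99/7 ≈ 14.143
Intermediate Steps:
l(k, D) = -3*k/7 (l(k, D) = (-3*k)/7 = -3*k/7)
l(2, -5) + P(1, -1)*15 = -3/7*2 + 1*15 = -6/7 + 15 = 99/7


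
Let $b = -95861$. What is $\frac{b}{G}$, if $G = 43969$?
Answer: $- \frac{95861}{43969} \approx -2.1802$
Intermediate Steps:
$\frac{b}{G} = - \frac{95861}{43969}$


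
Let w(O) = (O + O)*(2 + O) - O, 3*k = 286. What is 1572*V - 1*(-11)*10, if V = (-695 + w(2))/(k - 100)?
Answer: 1606568/7 ≈ 2.2951e+5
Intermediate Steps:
k = 286/3 (k = (1/3)*286 = 286/3 ≈ 95.333)
w(O) = -O + 2*O*(2 + O) (w(O) = (2*O)*(2 + O) - O = 2*O*(2 + O) - O = -O + 2*O*(2 + O))
V = 2043/14 (V = (-695 + 2*(3 + 2*2))/(286/3 - 100) = (-695 + 2*(3 + 4))/(-14/3) = (-695 + 2*7)*(-3/14) = (-695 + 14)*(-3/14) = -681*(-3/14) = 2043/14 ≈ 145.93)
1572*V - 1*(-11)*10 = 1572*(2043/14) - 1*(-11)*10 = 1605798/7 + 11*10 = 1605798/7 + 110 = 1606568/7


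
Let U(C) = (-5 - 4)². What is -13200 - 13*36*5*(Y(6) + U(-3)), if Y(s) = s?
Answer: -216780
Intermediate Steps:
U(C) = 81 (U(C) = (-9)² = 81)
-13200 - 13*36*5*(Y(6) + U(-3)) = -13200 - 13*36*5*(6 + 81) = -13200 - 468*5*87 = -13200 - 468*435 = -13200 - 1*203580 = -13200 - 203580 = -216780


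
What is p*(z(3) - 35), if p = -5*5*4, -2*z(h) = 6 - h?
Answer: 3650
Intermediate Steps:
z(h) = -3 + h/2 (z(h) = -(6 - h)/2 = -3 + h/2)
p = -100 (p = -25*4 = -100)
p*(z(3) - 35) = -100*((-3 + (1/2)*3) - 35) = -100*((-3 + 3/2) - 35) = -100*(-3/2 - 35) = -100*(-73/2) = 3650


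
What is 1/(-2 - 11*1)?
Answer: -1/13 ≈ -0.076923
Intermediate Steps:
1/(-2 - 11*1) = 1/(-2 - 11) = 1/(-13) = -1/13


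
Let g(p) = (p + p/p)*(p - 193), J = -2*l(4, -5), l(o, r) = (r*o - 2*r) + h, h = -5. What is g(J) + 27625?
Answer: 22572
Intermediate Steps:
l(o, r) = -5 - 2*r + o*r (l(o, r) = (r*o - 2*r) - 5 = (o*r - 2*r) - 5 = (-2*r + o*r) - 5 = -5 - 2*r + o*r)
J = 30 (J = -2*(-5 - 2*(-5) + 4*(-5)) = -2*(-5 + 10 - 20) = -2*(-15) = 30)
g(p) = (1 + p)*(-193 + p) (g(p) = (p + 1)*(-193 + p) = (1 + p)*(-193 + p))
g(J) + 27625 = (-193 + 30**2 - 192*30) + 27625 = (-193 + 900 - 5760) + 27625 = -5053 + 27625 = 22572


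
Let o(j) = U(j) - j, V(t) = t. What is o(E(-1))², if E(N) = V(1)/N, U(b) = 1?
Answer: 4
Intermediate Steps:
E(N) = 1/N
o(j) = 1 - j
o(E(-1))² = (1 - 1/(-1))² = (1 - 1*(-1))² = (1 + 1)² = 2² = 4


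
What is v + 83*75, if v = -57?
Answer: 6168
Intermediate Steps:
v + 83*75 = -57 + 83*75 = -57 + 6225 = 6168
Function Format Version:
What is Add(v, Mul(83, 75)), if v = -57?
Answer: 6168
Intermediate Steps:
Add(v, Mul(83, 75)) = Add(-57, Mul(83, 75)) = Add(-57, 6225) = 6168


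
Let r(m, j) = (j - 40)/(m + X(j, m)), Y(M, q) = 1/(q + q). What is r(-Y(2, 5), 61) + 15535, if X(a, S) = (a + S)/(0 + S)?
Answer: 94623475/6091 ≈ 15535.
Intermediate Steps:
X(a, S) = (S + a)/S
Y(M, q) = 1/(2*q)
r(m, j) = (-40 + j)/(m + (j + m)/m) (r(m, j) = (j - 40)/(m + (m + j)/m) = (-40 + j)/(m + (j + m)/m))
r(-Y(2, 5), 61) + 15535 = (-1/(2*5))*(-40 + 61)/(61 - 1/(2*5) + (-1/(2*5))²) + 15535 = -1/(2*5)*21/(61 - 1/(2*5) + (-1/(2*5))²) + 15535 = -1*⅒*21/(61 - 1*⅒ + (-1*⅒)²) + 15535 = -⅒*21/(61 - ⅒ + (-⅒)²) + 15535 = -⅒*21/(61 - ⅒ + 1/100) + 15535 = -⅒*21/6091/100 + 15535 = -⅒*100/6091*21 + 15535 = -210/6091 + 15535 = 94623475/6091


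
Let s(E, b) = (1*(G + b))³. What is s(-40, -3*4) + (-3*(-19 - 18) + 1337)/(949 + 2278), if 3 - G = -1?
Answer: -1650776/3227 ≈ -511.55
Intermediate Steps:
G = 4 (G = 3 - 1*(-1) = 3 + 1 = 4)
s(E, b) = (4 + b)³ (s(E, b) = (1*(4 + b))³ = (4 + b)³)
s(-40, -3*4) + (-3*(-19 - 18) + 1337)/(949 + 2278) = (4 - 3*4)³ + (-3*(-19 - 18) + 1337)/(949 + 2278) = (4 - 12)³ + (-3*(-37) + 1337)/3227 = (-8)³ + (111 + 1337)*(1/3227) = -512 + 1448*(1/3227) = -512 + 1448/3227 = -1650776/3227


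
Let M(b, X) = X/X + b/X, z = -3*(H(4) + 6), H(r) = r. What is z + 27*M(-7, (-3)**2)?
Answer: -24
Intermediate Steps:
z = -30 (z = -3*(4 + 6) = -3*10 = -30)
M(b, X) = 1 + b/X
z + 27*M(-7, (-3)**2) = -30 + 27*(((-3)**2 - 7)/((-3)**2)) = -30 + 27*((9 - 7)/9) = -30 + 27*((1/9)*2) = -30 + 27*(2/9) = -30 + 6 = -24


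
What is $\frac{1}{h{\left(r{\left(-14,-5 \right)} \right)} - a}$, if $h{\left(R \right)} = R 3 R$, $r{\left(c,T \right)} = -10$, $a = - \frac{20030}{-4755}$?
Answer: $\frac{951}{281294} \approx 0.0033808$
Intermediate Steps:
$a = \frac{4006}{951}$ ($a = \left(-20030\right) \left(- \frac{1}{4755}\right) = \frac{4006}{951} \approx 4.2124$)
$h{\left(R \right)} = 3 R^{2}$ ($h{\left(R \right)} = 3 R R = 3 R^{2}$)
$\frac{1}{h{\left(r{\left(-14,-5 \right)} \right)} - a} = \frac{1}{3 \left(-10\right)^{2} - \frac{4006}{951}} = \frac{1}{3 \cdot 100 - \frac{4006}{951}} = \frac{1}{300 - \frac{4006}{951}} = \frac{1}{\frac{281294}{951}} = \frac{951}{281294}$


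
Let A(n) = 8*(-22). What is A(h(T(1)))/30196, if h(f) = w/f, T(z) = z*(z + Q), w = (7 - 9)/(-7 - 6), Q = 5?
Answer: -44/7549 ≈ -0.0058286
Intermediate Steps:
w = 2/13 (w = -2/(-13) = -2*(-1/13) = 2/13 ≈ 0.15385)
T(z) = z*(5 + z) (T(z) = z*(z + 5) = z*(5 + z))
h(f) = 2/(13*f)
A(n) = -176
A(h(T(1)))/30196 = -176/30196 = -176*1/30196 = -44/7549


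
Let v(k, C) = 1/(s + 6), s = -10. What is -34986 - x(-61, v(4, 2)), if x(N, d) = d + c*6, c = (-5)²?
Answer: -140543/4 ≈ -35136.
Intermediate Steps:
c = 25
v(k, C) = -¼ (v(k, C) = 1/(-10 + 6) = 1/(-4) = -¼)
x(N, d) = 150 + d (x(N, d) = d + 25*6 = d + 150 = 150 + d)
-34986 - x(-61, v(4, 2)) = -34986 - (150 - ¼) = -34986 - 1*599/4 = -34986 - 599/4 = -140543/4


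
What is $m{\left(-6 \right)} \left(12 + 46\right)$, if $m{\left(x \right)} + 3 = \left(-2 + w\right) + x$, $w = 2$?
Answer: $-522$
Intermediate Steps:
$m{\left(x \right)} = -3 + x$ ($m{\left(x \right)} = -3 + \left(\left(-2 + 2\right) + x\right) = -3 + \left(0 + x\right) = -3 + x$)
$m{\left(-6 \right)} \left(12 + 46\right) = \left(-3 - 6\right) \left(12 + 46\right) = \left(-9\right) 58 = -522$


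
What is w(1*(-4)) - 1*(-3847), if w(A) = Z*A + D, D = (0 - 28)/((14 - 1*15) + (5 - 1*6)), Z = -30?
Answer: 3981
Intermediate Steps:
D = 14 (D = -28/((14 - 15) + (5 - 6)) = -28/(-1 - 1) = -28/(-2) = -28*(-1/2) = 14)
w(A) = 14 - 30*A (w(A) = -30*A + 14 = 14 - 30*A)
w(1*(-4)) - 1*(-3847) = (14 - 30*(-4)) - 1*(-3847) = (14 - 30*(-4)) + 3847 = (14 + 120) + 3847 = 134 + 3847 = 3981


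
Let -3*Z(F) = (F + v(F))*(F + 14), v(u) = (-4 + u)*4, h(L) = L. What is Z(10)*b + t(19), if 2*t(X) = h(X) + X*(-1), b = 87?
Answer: -23664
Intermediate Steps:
v(u) = -16 + 4*u
Z(F) = -(-16 + 5*F)*(14 + F)/3 (Z(F) = -(F + (-16 + 4*F))*(F + 14)/3 = -(-16 + 5*F)*(14 + F)/3)
t(X) = 0 (t(X) = (X + X*(-1))/2 = (X - X)/2 = (½)*0 = 0)
Z(10)*b + t(19) = (224/3 - 18*10 - 5/3*10²)*87 + 0 = (224/3 - 180 - 5/3*100)*87 + 0 = (224/3 - 180 - 500/3)*87 + 0 = -272*87 + 0 = -23664 + 0 = -23664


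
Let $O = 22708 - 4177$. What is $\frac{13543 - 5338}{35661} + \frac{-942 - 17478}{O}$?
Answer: $- \frac{56092085}{73425999} \approx -0.76393$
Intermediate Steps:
$O = 18531$ ($O = 22708 - 4177 = 18531$)
$\frac{13543 - 5338}{35661} + \frac{-942 - 17478}{O} = \frac{13543 - 5338}{35661} + \frac{-942 - 17478}{18531} = \left(13543 - 5338\right) \frac{1}{35661} + \left(-942 - 17478\right) \frac{1}{18531} = 8205 \cdot \frac{1}{35661} - \frac{6140}{6177} = \frac{2735}{11887} - \frac{6140}{6177} = - \frac{56092085}{73425999}$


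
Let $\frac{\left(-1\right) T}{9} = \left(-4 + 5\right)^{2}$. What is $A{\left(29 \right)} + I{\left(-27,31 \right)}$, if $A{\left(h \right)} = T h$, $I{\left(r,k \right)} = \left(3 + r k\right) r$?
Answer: $22257$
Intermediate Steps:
$T = -9$ ($T = - 9 \left(-4 + 5\right)^{2} = - 9 \cdot 1^{2} = \left(-9\right) 1 = -9$)
$I{\left(r,k \right)} = r \left(3 + k r\right)$ ($I{\left(r,k \right)} = \left(3 + k r\right) r = r \left(3 + k r\right)$)
$A{\left(h \right)} = - 9 h$
$A{\left(29 \right)} + I{\left(-27,31 \right)} = \left(-9\right) 29 - 27 \left(3 + 31 \left(-27\right)\right) = -261 - 27 \left(3 - 837\right) = -261 - -22518 = -261 + 22518 = 22257$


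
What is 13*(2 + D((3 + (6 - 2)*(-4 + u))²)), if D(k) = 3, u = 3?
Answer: 65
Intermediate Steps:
13*(2 + D((3 + (6 - 2)*(-4 + u))²)) = 13*(2 + 3) = 13*5 = 65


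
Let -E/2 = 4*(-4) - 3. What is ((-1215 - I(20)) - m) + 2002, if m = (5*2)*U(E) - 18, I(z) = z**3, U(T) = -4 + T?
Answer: -7535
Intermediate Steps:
E = 38 (E = -2*(4*(-4) - 3) = -2*(-16 - 3) = -2*(-19) = 38)
m = 322 (m = (5*2)*(-4 + 38) - 18 = 10*34 - 18 = 340 - 18 = 322)
((-1215 - I(20)) - m) + 2002 = ((-1215 - 1*20**3) - 1*322) + 2002 = ((-1215 - 1*8000) - 322) + 2002 = ((-1215 - 8000) - 322) + 2002 = (-9215 - 322) + 2002 = -9537 + 2002 = -7535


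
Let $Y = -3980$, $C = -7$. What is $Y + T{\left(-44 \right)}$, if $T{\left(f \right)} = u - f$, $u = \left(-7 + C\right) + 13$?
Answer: $-3937$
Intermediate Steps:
$u = -1$ ($u = \left(-7 - 7\right) + 13 = -14 + 13 = -1$)
$T{\left(f \right)} = -1 - f$
$Y + T{\left(-44 \right)} = -3980 - -43 = -3980 + \left(-1 + 44\right) = -3980 + 43 = -3937$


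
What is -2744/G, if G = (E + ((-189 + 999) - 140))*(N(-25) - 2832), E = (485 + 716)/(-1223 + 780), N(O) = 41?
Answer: 1215592/825044719 ≈ 0.0014734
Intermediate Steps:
E = -1201/443 (E = 1201/(-443) = 1201*(-1/443) = -1201/443 ≈ -2.7111)
G = -825044719/443 (G = (-1201/443 + ((-189 + 999) - 140))*(41 - 2832) = (-1201/443 + (810 - 140))*(-2791) = (-1201/443 + 670)*(-2791) = (295609/443)*(-2791) = -825044719/443 ≈ -1.8624e+6)
-2744/G = -2744/(-825044719/443) = -2744*(-443/825044719) = 1215592/825044719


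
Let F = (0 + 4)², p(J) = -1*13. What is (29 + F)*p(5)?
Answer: -585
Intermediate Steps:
p(J) = -13
F = 16 (F = 4² = 16)
(29 + F)*p(5) = (29 + 16)*(-13) = 45*(-13) = -585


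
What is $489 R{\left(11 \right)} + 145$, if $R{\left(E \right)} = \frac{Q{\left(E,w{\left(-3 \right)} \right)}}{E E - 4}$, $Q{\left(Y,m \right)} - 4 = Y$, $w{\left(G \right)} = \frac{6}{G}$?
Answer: $\frac{2700}{13} \approx 207.69$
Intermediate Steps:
$Q{\left(Y,m \right)} = 4 + Y$
$R{\left(E \right)} = \frac{4 + E}{-4 + E^{2}}$ ($R{\left(E \right)} = \frac{4 + E}{E E - 4} = \frac{4 + E}{E^{2} - 4} = \frac{4 + E}{-4 + E^{2}}$)
$489 R{\left(11 \right)} + 145 = 489 \frac{4 + 11}{-4 + 11^{2}} + 145 = 489 \frac{1}{-4 + 121} \cdot 15 + 145 = 489 \cdot \frac{1}{117} \cdot 15 + 145 = 489 \cdot \frac{5}{39} + 145 = \frac{815}{13} + 145 = \frac{2700}{13}$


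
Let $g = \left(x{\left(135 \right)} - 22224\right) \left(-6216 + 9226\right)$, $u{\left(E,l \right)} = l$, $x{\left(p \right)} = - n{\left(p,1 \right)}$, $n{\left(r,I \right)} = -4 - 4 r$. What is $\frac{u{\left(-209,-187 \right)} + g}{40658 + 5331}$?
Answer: $- \frac{65256987}{45989} \approx -1419.0$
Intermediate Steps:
$x{\left(p \right)} = 4 + 4 p$ ($x{\left(p \right)} = - (-4 - 4 p) = 4 + 4 p$)
$g = -65256800$ ($g = \left(\left(4 + 4 \cdot 135\right) - 22224\right) \left(-6216 + 9226\right) = \left(\left(4 + 540\right) - 22224\right) 3010 = \left(544 - 22224\right) 3010 = \left(-21680\right) 3010 = -65256800$)
$\frac{u{\left(-209,-187 \right)} + g}{40658 + 5331} = \frac{-187 - 65256800}{40658 + 5331} = - \frac{65256987}{45989}$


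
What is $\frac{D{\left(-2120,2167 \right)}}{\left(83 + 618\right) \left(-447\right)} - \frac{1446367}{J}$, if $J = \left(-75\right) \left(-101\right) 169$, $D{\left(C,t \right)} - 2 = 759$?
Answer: $- \frac{11645871116}{10285615275} \approx -1.1322$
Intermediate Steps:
$D{\left(C,t \right)} = 761$ ($D{\left(C,t \right)} = 2 + 759 = 761$)
$J = 1280175$ ($J = 7575 \cdot 169 = 1280175$)
$\frac{D{\left(-2120,2167 \right)}}{\left(83 + 618\right) \left(-447\right)} - \frac{1446367}{J} = \frac{761}{\left(83 + 618\right) \left(-447\right)} - \frac{1446367}{1280175} = \frac{761}{701 \left(-447\right)} - \frac{111259}{98475} = \frac{761}{-313347} - \frac{111259}{98475} = 761 \left(- \frac{1}{313347}\right) - \frac{111259}{98475} = - \frac{761}{313347} - \frac{111259}{98475} = - \frac{11645871116}{10285615275}$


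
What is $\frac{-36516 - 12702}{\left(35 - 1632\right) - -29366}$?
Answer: $- \frac{49218}{27769} \approx -1.7724$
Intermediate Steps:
$\frac{-36516 - 12702}{\left(35 - 1632\right) - -29366} = - \frac{49218}{\left(35 - 1632\right) + 29366} = - \frac{49218}{-1597 + 29366} = - \frac{49218}{27769}$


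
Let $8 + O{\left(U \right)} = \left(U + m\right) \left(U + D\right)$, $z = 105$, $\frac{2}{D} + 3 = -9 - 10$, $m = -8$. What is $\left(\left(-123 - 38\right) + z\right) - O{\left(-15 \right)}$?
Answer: $- \frac{4346}{11} \approx -395.09$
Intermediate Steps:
$D = - \frac{1}{11}$ ($D = \frac{2}{-3 - 19} = \frac{2}{-22} = 2 \left(- \frac{1}{22}\right) = - \frac{1}{11} \approx -0.090909$)
$O{\left(U \right)} = -8 + \left(-8 + U\right) \left(- \frac{1}{11} + U\right)$ ($O{\left(U \right)} = -8 + \left(U - 8\right) \left(U - \frac{1}{11}\right) = -8 + \left(-8 + U\right) \left(- \frac{1}{11} + U\right)$)
$\left(\left(-123 - 38\right) + z\right) - O{\left(-15 \right)} = \left(\left(-123 - 38\right) + 105\right) - \left(- \frac{80}{11} + \left(-15\right)^{2} - - \frac{1335}{11}\right) = \left(\left(-123 + \left(-72 + 34\right)\right) + 105\right) - \left(- \frac{80}{11} + 225 + \frac{1335}{11}\right) = \left(\left(-123 - 38\right) + 105\right) - \frac{3730}{11} = \left(-161 + 105\right) - \frac{3730}{11} = -56 - \frac{3730}{11} = - \frac{4346}{11}$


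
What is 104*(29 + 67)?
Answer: 9984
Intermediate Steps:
104*(29 + 67) = 104*96 = 9984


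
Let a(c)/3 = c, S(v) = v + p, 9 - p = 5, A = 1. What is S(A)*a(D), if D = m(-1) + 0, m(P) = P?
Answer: -15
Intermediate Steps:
p = 4 (p = 9 - 1*5 = 9 - 5 = 4)
S(v) = 4 + v (S(v) = v + 4 = 4 + v)
D = -1 (D = -1 + 0 = -1)
a(c) = 3*c
S(A)*a(D) = (4 + 1)*(3*(-1)) = 5*(-3) = -15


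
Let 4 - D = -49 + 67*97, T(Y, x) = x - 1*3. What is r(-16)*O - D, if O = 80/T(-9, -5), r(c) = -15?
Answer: 6596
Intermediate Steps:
T(Y, x) = -3 + x (T(Y, x) = x - 3 = -3 + x)
O = -10 (O = 80/(-3 - 5) = 80/(-8) = 80*(-⅛) = -10)
D = -6446 (D = 4 - (-49 + 67*97) = 4 - (-49 + 6499) = 4 - 1*6450 = 4 - 6450 = -6446)
r(-16)*O - D = -15*(-10) - 1*(-6446) = 150 + 6446 = 6596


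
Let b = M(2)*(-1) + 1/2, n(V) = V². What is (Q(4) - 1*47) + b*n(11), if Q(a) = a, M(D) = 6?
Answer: -1417/2 ≈ -708.50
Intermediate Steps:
b = -11/2 (b = 6*(-1) + 1/2 = -6 + 1*(½) = -6 + ½ = -11/2 ≈ -5.5000)
(Q(4) - 1*47) + b*n(11) = (4 - 1*47) - 11/2*11² = (4 - 47) - 11/2*121 = -43 - 1331/2 = -1417/2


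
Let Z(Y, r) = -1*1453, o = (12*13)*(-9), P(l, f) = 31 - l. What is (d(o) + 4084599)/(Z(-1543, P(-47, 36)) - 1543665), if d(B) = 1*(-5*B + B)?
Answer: -4090215/1545118 ≈ -2.6472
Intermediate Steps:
o = -1404 (o = 156*(-9) = -1404)
d(B) = -4*B (d(B) = 1*(-4*B) = -4*B)
Z(Y, r) = -1453
(d(o) + 4084599)/(Z(-1543, P(-47, 36)) - 1543665) = (-4*(-1404) + 4084599)/(-1453 - 1543665) = (5616 + 4084599)/(-1545118) = 4090215*(-1/1545118) = -4090215/1545118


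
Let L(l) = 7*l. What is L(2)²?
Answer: 196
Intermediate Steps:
L(2)² = (7*2)² = 14² = 196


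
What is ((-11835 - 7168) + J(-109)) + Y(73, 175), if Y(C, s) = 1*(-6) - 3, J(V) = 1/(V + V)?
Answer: -4144617/218 ≈ -19012.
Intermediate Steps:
J(V) = 1/(2*V)
Y(C, s) = -9 (Y(C, s) = -6 - 3 = -9)
((-11835 - 7168) + J(-109)) + Y(73, 175) = ((-11835 - 7168) + (1/2)/(-109)) - 9 = (-19003 + (1/2)*(-1/109)) - 9 = (-19003 - 1/218) - 9 = -4142655/218 - 9 = -4144617/218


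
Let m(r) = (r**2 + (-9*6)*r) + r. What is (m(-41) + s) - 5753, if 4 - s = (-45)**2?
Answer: -3920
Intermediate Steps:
s = -2021 (s = 4 - 1*(-45)**2 = 4 - 1*2025 = 4 - 2025 = -2021)
m(r) = r**2 - 53*r (m(r) = (r**2 - 54*r) + r = r**2 - 53*r)
(m(-41) + s) - 5753 = (-41*(-53 - 41) - 2021) - 5753 = (-41*(-94) - 2021) - 5753 = (3854 - 2021) - 5753 = 1833 - 5753 = -3920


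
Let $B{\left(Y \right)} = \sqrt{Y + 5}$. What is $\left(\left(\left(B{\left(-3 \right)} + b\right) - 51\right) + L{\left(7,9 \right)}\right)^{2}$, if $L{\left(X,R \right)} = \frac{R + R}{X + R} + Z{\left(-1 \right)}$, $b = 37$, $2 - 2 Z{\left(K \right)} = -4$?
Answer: $\frac{6369}{64} - \frac{79 \sqrt{2}}{4} \approx 71.585$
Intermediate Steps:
$Z{\left(K \right)} = 3$ ($Z{\left(K \right)} = 1 - -2 = 1 + 2 = 3$)
$B{\left(Y \right)} = \sqrt{5 + Y}$
$L{\left(X,R \right)} = 3 + \frac{2 R}{R + X}$ ($L{\left(X,R \right)} = \frac{R + R}{X + R} + 3 = \frac{2 R}{R + X} + 3 = 3 + \frac{2 R}{R + X}$)
$\left(\left(\left(B{\left(-3 \right)} + b\right) - 51\right) + L{\left(7,9 \right)}\right)^{2} = \left(\left(\left(\sqrt{5 - 3} + 37\right) - 51\right) + \frac{3 \cdot 7 + 5 \cdot 9}{9 + 7}\right)^{2} = \left(\left(\left(\sqrt{2} + 37\right) - 51\right) + \frac{21 + 45}{16}\right)^{2} = \left(\left(\left(37 + \sqrt{2}\right) - 51\right) + \frac{1}{16} \cdot 66\right)^{2} = \left(\left(-14 + \sqrt{2}\right) + \frac{33}{8}\right)^{2} = \left(- \frac{79}{8} + \sqrt{2}\right)^{2}$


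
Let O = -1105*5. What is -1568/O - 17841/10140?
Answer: -423959/287300 ≈ -1.4757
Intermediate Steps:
O = -5525
-1568/O - 17841/10140 = -1568/(-5525) - 17841/10140 = -1568*(-1/5525) - 17841*1/10140 = 1568/5525 - 5947/3380 = -423959/287300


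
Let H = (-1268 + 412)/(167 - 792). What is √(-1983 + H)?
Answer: I*√1238519/25 ≈ 44.516*I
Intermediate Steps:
H = 856/625 (H = -856/(-625) = -856*(-1/625) = 856/625 ≈ 1.3696)
√(-1983 + H) = √(-1983 + 856/625) = √(-1238519/625) = I*√1238519/25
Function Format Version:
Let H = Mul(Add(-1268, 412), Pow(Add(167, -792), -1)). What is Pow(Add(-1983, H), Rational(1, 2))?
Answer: Mul(Rational(1, 25), I, Pow(1238519, Rational(1, 2))) ≈ Mul(44.516, I)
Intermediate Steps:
H = Rational(856, 625) (H = Mul(-856, Pow(-625, -1)) = Mul(-856, Rational(-1, 625)) = Rational(856, 625) ≈ 1.3696)
Pow(Add(-1983, H), Rational(1, 2)) = Pow(Add(-1983, Rational(856, 625)), Rational(1, 2)) = Pow(Rational(-1238519, 625), Rational(1, 2)) = Mul(Rational(1, 25), I, Pow(1238519, Rational(1, 2)))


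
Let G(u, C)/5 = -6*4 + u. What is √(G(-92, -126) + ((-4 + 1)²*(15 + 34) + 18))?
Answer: 11*I ≈ 11.0*I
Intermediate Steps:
G(u, C) = -120 + 5*u (G(u, C) = 5*(-6*4 + u) = 5*(-24 + u) = -120 + 5*u)
√(G(-92, -126) + ((-4 + 1)²*(15 + 34) + 18)) = √((-120 + 5*(-92)) + ((-4 + 1)²*(15 + 34) + 18)) = √((-120 - 460) + ((-3)²*49 + 18)) = √(-580 + (9*49 + 18)) = √(-580 + (441 + 18)) = √(-580 + 459) = √(-121) = 11*I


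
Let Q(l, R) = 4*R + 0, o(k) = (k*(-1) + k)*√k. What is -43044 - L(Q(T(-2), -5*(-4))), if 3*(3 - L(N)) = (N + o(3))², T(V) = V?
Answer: -122741/3 ≈ -40914.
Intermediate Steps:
o(k) = 0 (o(k) = (-k + k)*√k = 0*√k = 0)
Q(l, R) = 4*R
L(N) = 3 - N²/3 (L(N) = 3 - (N + 0)²/3 = 3 - N²/3)
-43044 - L(Q(T(-2), -5*(-4))) = -43044 - (3 - (4*(-5*(-4)))²/3) = -43044 - (3 - (4*20)²/3) = -43044 - (3 - ⅓*80²) = -43044 - (3 - ⅓*6400) = -43044 - (3 - 6400/3) = -43044 - 1*(-6391/3) = -43044 + 6391/3 = -122741/3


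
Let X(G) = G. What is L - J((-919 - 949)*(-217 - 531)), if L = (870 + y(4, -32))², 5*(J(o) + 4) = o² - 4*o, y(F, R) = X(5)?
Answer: -390467453699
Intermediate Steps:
y(F, R) = 5
J(o) = -4 - 4*o/5 + o²/5 (J(o) = -4 + (o² - 4*o)/5 = -4 + (-4*o/5 + o²/5) = -4 - 4*o/5 + o²/5)
L = 765625 (L = (870 + 5)² = 875² = 765625)
L - J((-919 - 949)*(-217 - 531)) = 765625 - (-4 - 4*(-919 - 949)*(-217 - 531)/5 + ((-919 - 949)*(-217 - 531))²/5) = 765625 - (-4 - (-7472)*(-748)/5 + (-1868*(-748))²/5) = 765625 - (-4 - ⅘*1397264 + (⅕)*1397264²) = 765625 - (-4 - 5589056/5 + (⅕)*1952346685696) = 765625 - (-4 - 5589056/5 + 1952346685696/5) = 765625 - 1*390468219324 = 765625 - 390468219324 = -390467453699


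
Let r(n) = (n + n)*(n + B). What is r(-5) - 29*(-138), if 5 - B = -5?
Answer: 3952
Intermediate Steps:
B = 10 (B = 5 - 1*(-5) = 5 + 5 = 10)
r(n) = 2*n*(10 + n) (r(n) = (n + n)*(n + 10) = (2*n)*(10 + n) = 2*n*(10 + n))
r(-5) - 29*(-138) = 2*(-5)*(10 - 5) - 29*(-138) = 2*(-5)*5 + 4002 = -50 + 4002 = 3952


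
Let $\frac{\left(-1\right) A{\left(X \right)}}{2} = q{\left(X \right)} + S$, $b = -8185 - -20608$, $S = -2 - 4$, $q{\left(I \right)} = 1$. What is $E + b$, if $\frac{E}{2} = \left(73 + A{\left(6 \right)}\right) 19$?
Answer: $15577$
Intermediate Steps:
$S = -6$
$b = 12423$ ($b = -8185 + 20608 = 12423$)
$A{\left(X \right)} = 10$ ($A{\left(X \right)} = - 2 \left(1 - 6\right) = \left(-2\right) \left(-5\right) = 10$)
$E = 3154$ ($E = 2 \left(73 + 10\right) 19 = 2 \cdot 83 \cdot 19 = 2 \cdot 1577 = 3154$)
$E + b = 3154 + 12423 = 15577$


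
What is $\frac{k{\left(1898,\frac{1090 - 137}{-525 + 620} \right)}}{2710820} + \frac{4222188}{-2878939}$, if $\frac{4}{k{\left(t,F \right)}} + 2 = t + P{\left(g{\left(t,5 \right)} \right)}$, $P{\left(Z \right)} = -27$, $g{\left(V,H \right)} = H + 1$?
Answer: $- \frac{763993243838903}{520936051783665} \approx -1.4666$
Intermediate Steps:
$g{\left(V,H \right)} = 1 + H$
$k{\left(t,F \right)} = \frac{4}{-29 + t}$ ($k{\left(t,F \right)} = \frac{4}{-2 + \left(t - 27\right)} = \frac{4}{-2 + \left(-27 + t\right)} = \frac{4}{-29 + t}$)
$\frac{k{\left(1898,\frac{1090 - 137}{-525 + 620} \right)}}{2710820} + \frac{4222188}{-2878939} = \frac{4 \frac{1}{-29 + 1898}}{2710820} + \frac{4222188}{-2878939} = \frac{4}{1869} \cdot \frac{1}{2710820} + 4222188 \left(- \frac{1}{2878939}\right) = 4 \cdot \frac{1}{1869} \cdot \frac{1}{2710820} - \frac{4222188}{2878939} = \frac{4}{1869} \cdot \frac{1}{2710820} - \frac{4222188}{2878939} = \frac{1}{1266630645} - \frac{4222188}{2878939} = - \frac{763993243838903}{520936051783665}$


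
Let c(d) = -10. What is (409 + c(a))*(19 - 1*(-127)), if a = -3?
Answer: 58254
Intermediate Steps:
(409 + c(a))*(19 - 1*(-127)) = (409 - 10)*(19 - 1*(-127)) = 399*(19 + 127) = 399*146 = 58254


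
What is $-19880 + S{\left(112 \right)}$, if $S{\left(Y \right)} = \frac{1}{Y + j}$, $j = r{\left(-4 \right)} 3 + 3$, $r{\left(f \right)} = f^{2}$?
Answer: $- \frac{3240439}{163} \approx -19880.0$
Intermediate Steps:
$j = 51$ ($j = \left(-4\right)^{2} \cdot 3 + 3 = 16 \cdot 3 + 3 = 48 + 3 = 51$)
$S{\left(Y \right)} = \frac{1}{51 + Y}$ ($S{\left(Y \right)} = \frac{1}{Y + 51} = \frac{1}{51 + Y}$)
$-19880 + S{\left(112 \right)} = -19880 + \frac{1}{51 + 112} = -19880 + \frac{1}{163} = - \frac{3240439}{163}$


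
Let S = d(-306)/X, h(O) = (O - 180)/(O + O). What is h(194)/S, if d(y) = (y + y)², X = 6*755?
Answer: 5285/12110256 ≈ 0.00043641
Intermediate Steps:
X = 4530
d(y) = 4*y² (d(y) = (2*y)² = 4*y²)
h(O) = (-180 + O)/(2*O) (h(O) = (-180 + O)/((2*O)) = (-180 + O)*(1/(2*O)) = (-180 + O)/(2*O))
S = 62424/755 (S = (4*(-306)²)/4530 = (4*93636)*(1/4530) = 374544*(1/4530) = 62424/755 ≈ 82.681)
h(194)/S = ((½)*(-180 + 194)/194)/(62424/755) = ((½)*(1/194)*14)*(755/62424) = (7/194)*(755/62424) = 5285/12110256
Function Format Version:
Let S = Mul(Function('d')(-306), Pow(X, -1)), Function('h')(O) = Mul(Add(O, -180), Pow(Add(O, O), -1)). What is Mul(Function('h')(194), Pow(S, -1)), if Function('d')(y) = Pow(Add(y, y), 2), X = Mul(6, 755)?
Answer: Rational(5285, 12110256) ≈ 0.00043641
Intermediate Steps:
X = 4530
Function('d')(y) = Mul(4, Pow(y, 2)) (Function('d')(y) = Pow(Mul(2, y), 2) = Mul(4, Pow(y, 2)))
Function('h')(O) = Mul(Rational(1, 2), Pow(O, -1), Add(-180, O)) (Function('h')(O) = Mul(Add(-180, O), Pow(Mul(2, O), -1)) = Mul(Add(-180, O), Mul(Rational(1, 2), Pow(O, -1))) = Mul(Rational(1, 2), Pow(O, -1), Add(-180, O)))
S = Rational(62424, 755) (S = Mul(Mul(4, Pow(-306, 2)), Pow(4530, -1)) = Mul(Mul(4, 93636), Rational(1, 4530)) = Mul(374544, Rational(1, 4530)) = Rational(62424, 755) ≈ 82.681)
Mul(Function('h')(194), Pow(S, -1)) = Mul(Mul(Rational(1, 2), Pow(194, -1), Add(-180, 194)), Pow(Rational(62424, 755), -1)) = Mul(Mul(Rational(1, 2), Rational(1, 194), 14), Rational(755, 62424)) = Mul(Rational(7, 194), Rational(755, 62424)) = Rational(5285, 12110256)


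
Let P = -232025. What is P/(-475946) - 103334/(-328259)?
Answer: 125345698439/156233558014 ≈ 0.80230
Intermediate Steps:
P/(-475946) - 103334/(-328259) = -232025/(-475946) - 103334/(-328259) = -232025*(-1/475946) - 103334*(-1/328259) = 232025/475946 + 103334/328259 = 125345698439/156233558014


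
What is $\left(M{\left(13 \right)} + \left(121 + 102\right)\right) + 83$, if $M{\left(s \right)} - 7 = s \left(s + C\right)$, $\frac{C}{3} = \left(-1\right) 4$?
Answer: $326$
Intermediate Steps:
$C = -12$ ($C = 3 \left(\left(-1\right) 4\right) = 3 \left(-4\right) = -12$)
$M{\left(s \right)} = 7 + s \left(-12 + s\right)$ ($M{\left(s \right)} = 7 + s \left(s - 12\right) = 7 + s \left(-12 + s\right)$)
$\left(M{\left(13 \right)} + \left(121 + 102\right)\right) + 83 = \left(\left(7 + 13^{2} - 156\right) + \left(121 + 102\right)\right) + 83 = \left(\left(7 + 169 - 156\right) + 223\right) + 83 = \left(20 + 223\right) + 83 = 243 + 83 = 326$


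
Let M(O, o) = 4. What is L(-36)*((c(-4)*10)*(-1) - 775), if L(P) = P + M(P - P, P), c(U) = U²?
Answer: 29920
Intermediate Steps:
L(P) = 4 + P (L(P) = P + 4 = 4 + P)
L(-36)*((c(-4)*10)*(-1) - 775) = (4 - 36)*(((-4)²*10)*(-1) - 775) = -32*((16*10)*(-1) - 775) = -32*(160*(-1) - 775) = -32*(-160 - 775) = -32*(-935) = 29920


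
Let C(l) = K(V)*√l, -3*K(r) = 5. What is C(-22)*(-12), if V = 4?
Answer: 20*I*√22 ≈ 93.808*I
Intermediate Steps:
K(r) = -5/3 (K(r) = -⅓*5 = -5/3)
C(l) = -5*√l/3
C(-22)*(-12) = -5*I*√22/3*(-12) = 20*I*√22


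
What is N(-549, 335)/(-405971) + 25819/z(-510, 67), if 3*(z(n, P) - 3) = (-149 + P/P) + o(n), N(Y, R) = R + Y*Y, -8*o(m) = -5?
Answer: -83965462576/149803299 ≈ -560.50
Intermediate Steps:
o(m) = 5/8 (o(m) = -⅛*(-5) = 5/8)
N(Y, R) = R + Y²
z(n, P) = -369/8 (z(n, P) = 3 + ((-149 + P/P) + 5/8)/3 = 3 + ((-149 + 1) + 5/8)/3 = 3 + (-148 + 5/8)/3 = 3 + (⅓)*(-1179/8) = 3 - 393/8 = -369/8)
N(-549, 335)/(-405971) + 25819/z(-510, 67) = (335 + (-549)²)/(-405971) + 25819/(-369/8) = (335 + 301401)*(-1/405971) + 25819*(-8/369) = 301736*(-1/405971) - 206552/369 = -301736/405971 - 206552/369 = -83965462576/149803299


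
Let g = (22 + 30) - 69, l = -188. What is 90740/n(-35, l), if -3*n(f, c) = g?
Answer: 272220/17 ≈ 16013.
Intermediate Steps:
g = -17 (g = 52 - 69 = -17)
n(f, c) = 17/3 (n(f, c) = -⅓*(-17) = 17/3)
90740/n(-35, l) = 90740/(17/3) = 90740*(3/17) = 272220/17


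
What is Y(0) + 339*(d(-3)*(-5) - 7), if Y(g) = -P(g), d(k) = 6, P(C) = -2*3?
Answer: -12537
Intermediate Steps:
P(C) = -6
Y(g) = 6 (Y(g) = -1*(-6) = 6)
Y(0) + 339*(d(-3)*(-5) - 7) = 6 + 339*(6*(-5) - 7) = 6 + 339*(-30 - 7) = 6 + 339*(-37) = 6 - 12543 = -12537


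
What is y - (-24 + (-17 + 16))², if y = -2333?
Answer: -2958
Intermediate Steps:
y - (-24 + (-17 + 16))² = -2333 - (-24 + (-17 + 16))² = -2333 - (-24 - 1)² = -2333 - 1*(-25)² = -2333 - 1*625 = -2333 - 625 = -2958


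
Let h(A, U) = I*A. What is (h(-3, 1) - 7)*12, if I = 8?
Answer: -372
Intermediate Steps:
h(A, U) = 8*A
(h(-3, 1) - 7)*12 = (8*(-3) - 7)*12 = (-24 - 7)*12 = -31*12 = -372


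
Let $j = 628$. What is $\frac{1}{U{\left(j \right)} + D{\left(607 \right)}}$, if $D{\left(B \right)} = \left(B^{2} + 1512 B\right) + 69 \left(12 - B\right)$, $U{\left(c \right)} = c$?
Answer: $\frac{1}{1245806} \approx 8.0269 \cdot 10^{-7}$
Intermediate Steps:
$D{\left(B \right)} = 828 + B^{2} + 1443 B$ ($D{\left(B \right)} = \left(B^{2} + 1512 B\right) - \left(-828 + 69 B\right) = 828 + B^{2} + 1443 B$)
$\frac{1}{U{\left(j \right)} + D{\left(607 \right)}} = \frac{1}{628 + \left(828 + 607^{2} + 1443 \cdot 607\right)} = \frac{1}{628 + \left(828 + 368449 + 875901\right)} = \frac{1}{628 + 1245178} = \frac{1}{1245806}$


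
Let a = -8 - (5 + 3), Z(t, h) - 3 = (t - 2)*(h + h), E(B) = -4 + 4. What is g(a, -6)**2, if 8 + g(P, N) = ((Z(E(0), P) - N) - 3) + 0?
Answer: 3844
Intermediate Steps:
E(B) = 0
Z(t, h) = 3 + 2*h*(-2 + t) (Z(t, h) = 3 + (t - 2)*(h + h) = 3 + (-2 + t)*(2*h) = 3 + 2*h*(-2 + t))
a = -16 (a = -8 - 1*8 = -8 - 8 = -16)
g(P, N) = -8 - N - 4*P (g(P, N) = -8 + ((((3 - 4*P + 2*P*0) - N) - 3) + 0) = -8 + ((((3 - 4*P + 0) - N) - 3) + 0) = -8 + ((((3 - 4*P) - N) - 3) + 0) = -8 + (((3 - N - 4*P) - 3) + 0) = -8 + ((-N - 4*P) + 0) = -8 + (-N - 4*P) = -8 - N - 4*P)
g(a, -6)**2 = (-8 - 1*(-6) - 4*(-16))**2 = (-8 + 6 + 64)**2 = 62**2 = 3844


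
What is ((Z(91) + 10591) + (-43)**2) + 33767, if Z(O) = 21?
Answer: 46228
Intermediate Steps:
((Z(91) + 10591) + (-43)**2) + 33767 = ((21 + 10591) + (-43)**2) + 33767 = (10612 + 1849) + 33767 = 12461 + 33767 = 46228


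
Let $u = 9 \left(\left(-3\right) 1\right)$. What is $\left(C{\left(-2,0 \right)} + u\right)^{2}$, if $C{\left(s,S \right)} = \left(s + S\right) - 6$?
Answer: $1225$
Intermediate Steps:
$u = -27$ ($u = 9 \left(-3\right) = -27$)
$C{\left(s,S \right)} = -6 + S + s$ ($C{\left(s,S \right)} = \left(S + s\right) - 6 = -6 + S + s$)
$\left(C{\left(-2,0 \right)} + u\right)^{2} = \left(\left(-6 + 0 - 2\right) - 27\right)^{2} = \left(-8 - 27\right)^{2} = \left(-35\right)^{2} = 1225$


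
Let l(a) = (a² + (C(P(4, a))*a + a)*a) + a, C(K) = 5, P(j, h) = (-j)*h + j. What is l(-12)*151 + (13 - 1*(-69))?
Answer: 150478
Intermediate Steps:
P(j, h) = j - h*j (P(j, h) = -h*j + j = j - h*j)
l(a) = a + 7*a² (l(a) = (a² + (5*a + a)*a) + a = (a² + (6*a)*a) + a = (a² + 6*a²) + a = 7*a² + a = a + 7*a²)
l(-12)*151 + (13 - 1*(-69)) = -12*(1 + 7*(-12))*151 + (13 - 1*(-69)) = -12*(1 - 84)*151 + (13 + 69) = -12*(-83)*151 + 82 = 996*151 + 82 = 150396 + 82 = 150478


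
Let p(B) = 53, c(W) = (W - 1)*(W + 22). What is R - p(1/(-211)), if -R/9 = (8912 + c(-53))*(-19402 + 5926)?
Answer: 1283912371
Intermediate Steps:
c(W) = (-1 + W)*(22 + W)
R = 1283912424 (R = -9*(8912 + (-22 + (-53)**2 + 21*(-53)))*(-19402 + 5926) = -9*(8912 + (-22 + 2809 - 1113))*(-13476) = -9*(8912 + 1674)*(-13476) = -95274*(-13476) = -9*(-142656936) = 1283912424)
R - p(1/(-211)) = 1283912424 - 1*53 = 1283912424 - 53 = 1283912371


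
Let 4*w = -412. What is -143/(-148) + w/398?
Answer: 20835/29452 ≈ 0.70742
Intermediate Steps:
w = -103 (w = (1/4)*(-412) = -103)
-143/(-148) + w/398 = -143/(-148) - 103/398 = -143*(-1/148) - 103*1/398 = 143/148 - 103/398 = 20835/29452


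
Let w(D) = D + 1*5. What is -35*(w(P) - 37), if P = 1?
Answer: 1085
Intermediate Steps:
w(D) = 5 + D (w(D) = D + 5 = 5 + D)
-35*(w(P) - 37) = -35*((5 + 1) - 37) = -35*(6 - 37) = -35*(-31) = 1085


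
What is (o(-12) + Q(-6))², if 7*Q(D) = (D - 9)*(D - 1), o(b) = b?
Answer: 9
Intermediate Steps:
Q(D) = (-1 + D)*(-9 + D)/7 (Q(D) = ((D - 9)*(D - 1))/7 = ((-9 + D)*(-1 + D))/7 = ((-1 + D)*(-9 + D))/7 = (-1 + D)*(-9 + D)/7)
(o(-12) + Q(-6))² = (-12 + (9/7 - 10/7*(-6) + (⅐)*(-6)²))² = (-12 + (9/7 + 60/7 + (⅐)*36))² = (-12 + (9/7 + 60/7 + 36/7))² = (-12 + 15)² = 3² = 9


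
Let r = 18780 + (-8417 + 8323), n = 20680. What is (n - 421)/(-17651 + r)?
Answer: 2251/115 ≈ 19.574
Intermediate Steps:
r = 18686 (r = 18780 - 94 = 18686)
(n - 421)/(-17651 + r) = (20680 - 421)/(-17651 + 18686) = 20259/1035 = 20259*(1/1035) = 2251/115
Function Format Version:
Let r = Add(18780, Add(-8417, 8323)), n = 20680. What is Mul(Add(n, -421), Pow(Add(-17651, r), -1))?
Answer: Rational(2251, 115) ≈ 19.574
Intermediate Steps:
r = 18686 (r = Add(18780, -94) = 18686)
Mul(Add(n, -421), Pow(Add(-17651, r), -1)) = Mul(Add(20680, -421), Pow(Add(-17651, 18686), -1)) = Mul(20259, Pow(1035, -1)) = Mul(20259, Rational(1, 1035)) = Rational(2251, 115)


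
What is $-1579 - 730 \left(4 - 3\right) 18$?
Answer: $-14719$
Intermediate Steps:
$-1579 - 730 \left(4 - 3\right) 18 = -1579 - 730 \cdot 1 \cdot 18 = -1579 - 13140 = -14719$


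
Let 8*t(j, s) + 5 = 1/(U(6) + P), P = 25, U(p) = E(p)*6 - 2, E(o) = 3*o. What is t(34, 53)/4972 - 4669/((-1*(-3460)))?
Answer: -3041351963/2253608720 ≈ -1.3495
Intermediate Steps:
U(p) = -2 + 18*p (U(p) = (3*p)*6 - 2 = 18*p - 2 = -2 + 18*p)
t(j, s) = -327/524 (t(j, s) = -5/8 + 1/(8*((-2 + 18*6) + 25)) = -5/8 + 1/(8*((-2 + 108) + 25)) = -5/8 + 1/(8*(106 + 25)) = -5/8 + (⅛)/131 = -5/8 + (⅛)*(1/131) = -5/8 + 1/1048 = -327/524)
t(34, 53)/4972 - 4669/((-1*(-3460))) = -327/524/4972 - 4669/((-1*(-3460))) = -327/524*1/4972 - 4669/3460 = -327/2605328 - 4669*1/3460 = -327/2605328 - 4669/3460 = -3041351963/2253608720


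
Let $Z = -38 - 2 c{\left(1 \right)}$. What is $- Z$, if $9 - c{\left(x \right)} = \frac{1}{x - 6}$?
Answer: $\frac{282}{5} \approx 56.4$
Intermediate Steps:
$c{\left(x \right)} = 9 - \frac{1}{-6 + x}$ ($c{\left(x \right)} = 9 - \frac{1}{x - 6} = 9 - \frac{1}{-6 + x}$)
$Z = - \frac{282}{5}$ ($Z = -38 - 2 \frac{-55 + 9 \cdot 1}{-6 + 1} = -38 - 2 \frac{-55 + 9}{-5} = -38 - 2 \left(\left(- \frac{1}{5}\right) \left(-46\right)\right) = -38 - \frac{92}{5} = - \frac{282}{5} \approx -56.4$)
$- Z = \left(-1\right) \left(- \frac{282}{5}\right) = \frac{282}{5}$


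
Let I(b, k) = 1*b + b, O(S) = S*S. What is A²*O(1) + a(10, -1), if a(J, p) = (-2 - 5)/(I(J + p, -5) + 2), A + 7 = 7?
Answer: -7/20 ≈ -0.35000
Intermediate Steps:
O(S) = S²
A = 0 (A = -7 + 7 = 0)
I(b, k) = 2*b (I(b, k) = b + b = 2*b)
a(J, p) = -7/(2 + 2*J + 2*p) (a(J, p) = (-2 - 5)/(2*(J + p) + 2) = -7/((2*J + 2*p) + 2) = -7/(2 + 2*J + 2*p))
A²*O(1) + a(10, -1) = 0²*1² - 7/(2 + 2*10 + 2*(-1)) = 0*1 - 7/(2 + 20 - 2) = 0 - 7/20 = -7/20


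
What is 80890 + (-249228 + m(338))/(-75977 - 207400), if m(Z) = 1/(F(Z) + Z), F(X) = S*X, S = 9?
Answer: 77478437882039/957814260 ≈ 80891.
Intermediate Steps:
F(X) = 9*X
m(Z) = 1/(10*Z) (m(Z) = 1/(9*Z + Z) = 1/(10*Z))
80890 + (-249228 + m(338))/(-75977 - 207400) = 80890 + (-249228 + (1/10)/338)/(-75977 - 207400) = 80890 + (-249228 + (1/10)*(1/338))/(-283377) = 80890 + (-249228 + 1/3380)*(-1/283377) = 80890 - 842390639/3380*(-1/283377) = 80890 + 842390639/957814260 = 77478437882039/957814260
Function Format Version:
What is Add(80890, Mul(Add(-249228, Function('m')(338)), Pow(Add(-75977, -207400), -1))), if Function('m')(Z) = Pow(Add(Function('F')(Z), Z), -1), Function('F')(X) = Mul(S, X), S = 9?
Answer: Rational(77478437882039, 957814260) ≈ 80891.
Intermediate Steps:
Function('F')(X) = Mul(9, X)
Function('m')(Z) = Mul(Rational(1, 10), Pow(Z, -1)) (Function('m')(Z) = Pow(Add(Mul(9, Z), Z), -1) = Pow(Mul(10, Z), -1) = Mul(Rational(1, 10), Pow(Z, -1)))
Add(80890, Mul(Add(-249228, Function('m')(338)), Pow(Add(-75977, -207400), -1))) = Add(80890, Mul(Add(-249228, Mul(Rational(1, 10), Pow(338, -1))), Pow(Add(-75977, -207400), -1))) = Add(80890, Mul(Add(-249228, Mul(Rational(1, 10), Rational(1, 338))), Pow(-283377, -1))) = Add(80890, Mul(Add(-249228, Rational(1, 3380)), Rational(-1, 283377))) = Add(80890, Mul(Rational(-842390639, 3380), Rational(-1, 283377))) = Add(80890, Rational(842390639, 957814260)) = Rational(77478437882039, 957814260)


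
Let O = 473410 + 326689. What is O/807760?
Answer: 800099/807760 ≈ 0.99052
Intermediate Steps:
O = 800099
O/807760 = 800099/807760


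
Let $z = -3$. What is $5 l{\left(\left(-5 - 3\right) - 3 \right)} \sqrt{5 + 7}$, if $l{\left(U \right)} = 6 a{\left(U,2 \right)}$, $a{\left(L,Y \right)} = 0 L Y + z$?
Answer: $- 180 \sqrt{3} \approx -311.77$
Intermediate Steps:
$a{\left(L,Y \right)} = -3$ ($a{\left(L,Y \right)} = 0 L Y - 3 = 0 Y - 3 = 0 - 3 = -3$)
$l{\left(U \right)} = -18$ ($l{\left(U \right)} = 6 \left(-3\right) = -18$)
$5 l{\left(\left(-5 - 3\right) - 3 \right)} \sqrt{5 + 7} = 5 \left(-18\right) \sqrt{5 + 7} = - 90 \sqrt{12} = - 90 \cdot 2 \sqrt{3} = - 180 \sqrt{3}$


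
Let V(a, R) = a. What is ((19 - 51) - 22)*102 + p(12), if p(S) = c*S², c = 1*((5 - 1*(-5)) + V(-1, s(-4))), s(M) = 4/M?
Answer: -4212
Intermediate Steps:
c = 9 (c = 1*((5 - 1*(-5)) - 1) = 1*((5 + 5) - 1) = 1*(10 - 1) = 1*9 = 9)
p(S) = 9*S²
((19 - 51) - 22)*102 + p(12) = ((19 - 51) - 22)*102 + 9*12² = (-32 - 22)*102 + 9*144 = -54*102 + 1296 = -5508 + 1296 = -4212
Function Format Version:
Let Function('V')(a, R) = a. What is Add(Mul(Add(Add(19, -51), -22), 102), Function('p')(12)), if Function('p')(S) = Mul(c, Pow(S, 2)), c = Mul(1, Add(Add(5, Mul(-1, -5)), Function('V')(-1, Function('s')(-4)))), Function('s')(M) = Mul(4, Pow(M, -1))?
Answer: -4212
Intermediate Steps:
c = 9 (c = Mul(1, Add(Add(5, Mul(-1, -5)), -1)) = Mul(1, Add(Add(5, 5), -1)) = Mul(1, Add(10, -1)) = Mul(1, 9) = 9)
Function('p')(S) = Mul(9, Pow(S, 2))
Add(Mul(Add(Add(19, -51), -22), 102), Function('p')(12)) = Add(Mul(Add(Add(19, -51), -22), 102), Mul(9, Pow(12, 2))) = Add(Mul(Add(-32, -22), 102), Mul(9, 144)) = Add(Mul(-54, 102), 1296) = Add(-5508, 1296) = -4212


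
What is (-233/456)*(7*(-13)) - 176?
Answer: -59053/456 ≈ -129.50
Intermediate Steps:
(-233/456)*(7*(-13)) - 176 = -233*1/456*(-91) - 176 = -233/456*(-91) - 176 = 21203/456 - 176 = -59053/456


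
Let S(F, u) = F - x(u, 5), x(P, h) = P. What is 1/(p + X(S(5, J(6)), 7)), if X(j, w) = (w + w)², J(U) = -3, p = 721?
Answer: 1/917 ≈ 0.0010905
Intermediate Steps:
S(F, u) = F - u
X(j, w) = 4*w² (X(j, w) = (2*w)² = 4*w²)
1/(p + X(S(5, J(6)), 7)) = 1/(721 + 4*7²) = 1/(721 + 4*49) = 1/(721 + 196) = 1/917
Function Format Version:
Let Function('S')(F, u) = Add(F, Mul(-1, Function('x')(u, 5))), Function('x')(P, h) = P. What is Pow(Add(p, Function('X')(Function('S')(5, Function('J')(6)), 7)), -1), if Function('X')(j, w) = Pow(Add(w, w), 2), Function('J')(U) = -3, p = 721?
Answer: Rational(1, 917) ≈ 0.0010905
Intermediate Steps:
Function('S')(F, u) = Add(F, Mul(-1, u))
Function('X')(j, w) = Mul(4, Pow(w, 2)) (Function('X')(j, w) = Pow(Mul(2, w), 2) = Mul(4, Pow(w, 2)))
Pow(Add(p, Function('X')(Function('S')(5, Function('J')(6)), 7)), -1) = Pow(Add(721, Mul(4, Pow(7, 2))), -1) = Pow(Add(721, Mul(4, 49)), -1) = Pow(Add(721, 196), -1) = Pow(917, -1) = Rational(1, 917)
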